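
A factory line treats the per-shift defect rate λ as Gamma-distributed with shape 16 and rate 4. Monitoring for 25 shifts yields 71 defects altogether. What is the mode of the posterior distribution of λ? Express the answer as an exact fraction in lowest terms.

86/29

Total count 71 over total exposure 25 shifts.
Posterior: α' = 16 + 71 = 87, β' = 4 + 25 = 29.
Posterior mode = (α'−1)/β' = 86/29.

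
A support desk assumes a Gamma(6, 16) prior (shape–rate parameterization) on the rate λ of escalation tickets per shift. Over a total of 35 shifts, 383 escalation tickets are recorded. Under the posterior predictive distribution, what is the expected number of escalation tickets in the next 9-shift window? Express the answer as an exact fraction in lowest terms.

Total count 383 over total exposure 35 shifts.
The Gamma prior is conjugate for the Poisson rate, so λ | data ~ Gamma(6+383, 16+35) = Gamma(389, 51).
Predictive mean over a 9-shift window = T·E[λ|data] = 9·389/51 = 1167/17.

1167/17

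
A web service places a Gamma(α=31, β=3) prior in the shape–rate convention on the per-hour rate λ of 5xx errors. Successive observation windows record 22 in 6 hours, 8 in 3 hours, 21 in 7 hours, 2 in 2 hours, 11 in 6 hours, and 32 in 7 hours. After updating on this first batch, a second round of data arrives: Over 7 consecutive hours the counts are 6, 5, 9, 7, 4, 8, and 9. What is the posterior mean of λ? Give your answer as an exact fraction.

175/41

Total count: 22 + 8 + 21 + 2 + 11 + 32 = 96.
Total exposure: 6 + 3 + 7 + 2 + 6 + 7 = 31 hours.
After the first batch: Gamma(31 + 96, 3 + 31) = Gamma(127, 34).
Total count: 6 + 5 + 9 + 7 + 4 + 8 + 9 = 48.
Total exposure: 7 hours.
After the second batch: Gamma(127 + 48, 34 + 7) = Gamma(175, 41).
Posterior mean = α'/β' = 175/41.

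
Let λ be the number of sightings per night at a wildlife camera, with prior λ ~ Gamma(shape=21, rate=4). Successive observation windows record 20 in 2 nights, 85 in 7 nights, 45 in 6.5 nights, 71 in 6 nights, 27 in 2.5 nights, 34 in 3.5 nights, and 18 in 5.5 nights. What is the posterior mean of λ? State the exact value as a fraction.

Total count: 20 + 85 + 45 + 71 + 27 + 34 + 18 = 300.
Total exposure: 2 + 7 + 6.5 + 6 + 2.5 + 3.5 + 5.5 = 33 nights.
Gamma(α, β) with Poisson data over total exposure Σt gives posterior Gamma(α+Σx, β+Σt) = Gamma(321, 37).
Posterior mean = α'/β' = 321/37.

321/37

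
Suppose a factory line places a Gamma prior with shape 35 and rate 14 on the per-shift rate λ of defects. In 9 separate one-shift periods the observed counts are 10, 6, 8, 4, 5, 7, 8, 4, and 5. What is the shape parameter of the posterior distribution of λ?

Total count: 10 + 6 + 8 + 4 + 5 + 7 + 8 + 4 + 5 = 57.
Total exposure: 9 shifts.
Conjugate update: add total count to the shape and total exposure to the rate, giving Gamma(92, 23).

92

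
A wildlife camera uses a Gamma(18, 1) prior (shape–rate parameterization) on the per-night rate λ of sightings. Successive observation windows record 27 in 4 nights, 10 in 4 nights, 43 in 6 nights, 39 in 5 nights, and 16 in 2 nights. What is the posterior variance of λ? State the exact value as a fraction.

153/484

Total count: 27 + 10 + 43 + 39 + 16 = 135.
Total exposure: 4 + 4 + 6 + 5 + 2 = 21 nights.
Posterior: α' = 18 + 135 = 153, β' = 1 + 21 = 22.
Posterior variance = α'/β'² = 153/484.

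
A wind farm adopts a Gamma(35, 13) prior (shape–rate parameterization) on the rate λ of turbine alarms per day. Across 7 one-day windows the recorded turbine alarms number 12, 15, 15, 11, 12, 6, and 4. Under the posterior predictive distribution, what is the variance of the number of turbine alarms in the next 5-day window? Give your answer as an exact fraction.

275/8

Total count: 12 + 15 + 15 + 11 + 12 + 6 + 4 = 75.
Total exposure: 7 days.
By Gamma–Poisson conjugacy, the posterior is Gamma(α + Σx, β + Σt) = Gamma(35 + 75, 13 + 7) = Gamma(110, 20).
The posterior predictive for a window of length T is Negative Binomial with variance T·α'·(β'+T)/β'² = 5·110·25/400 = 275/8.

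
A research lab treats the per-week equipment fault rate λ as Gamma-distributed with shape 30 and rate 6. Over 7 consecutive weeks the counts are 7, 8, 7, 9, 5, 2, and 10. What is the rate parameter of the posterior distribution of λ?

Total count: 7 + 8 + 7 + 9 + 5 + 2 + 10 = 48.
Total exposure: 7 weeks.
By Gamma–Poisson conjugacy, the posterior is Gamma(α + Σx, β + Σt) = Gamma(30 + 48, 6 + 7) = Gamma(78, 13).

13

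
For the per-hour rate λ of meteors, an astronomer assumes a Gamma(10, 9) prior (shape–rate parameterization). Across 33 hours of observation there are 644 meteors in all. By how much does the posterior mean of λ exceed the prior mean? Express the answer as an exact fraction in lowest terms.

Total count 644 over total exposure 33 hours.
Gamma(α, β) with Poisson data over total exposure Σt gives posterior Gamma(α+Σx, β+Σt) = Gamma(654, 42).
Posterior mean = 654/42 = 109/7; prior mean = 10/9 = 10/9. Difference = 109/7 − 10/9 = 911/63.

911/63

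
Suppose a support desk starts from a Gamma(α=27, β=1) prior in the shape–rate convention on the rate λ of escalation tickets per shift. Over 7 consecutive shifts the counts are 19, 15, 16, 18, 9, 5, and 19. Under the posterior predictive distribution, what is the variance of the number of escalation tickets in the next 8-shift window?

Total count: 19 + 15 + 16 + 18 + 9 + 5 + 19 = 101.
Total exposure: 7 shifts.
By Gamma–Poisson conjugacy, the posterior is Gamma(α + Σx, β + Σt) = Gamma(27 + 101, 1 + 7) = Gamma(128, 8).
The posterior predictive for a window of length T is Negative Binomial with variance T·α'·(β'+T)/β'² = 8·128·16/64 = 256.

256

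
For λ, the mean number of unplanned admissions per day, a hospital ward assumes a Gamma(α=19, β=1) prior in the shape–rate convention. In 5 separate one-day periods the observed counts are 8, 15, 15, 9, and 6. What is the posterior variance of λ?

2

Total count: 8 + 15 + 15 + 9 + 6 = 53.
Total exposure: 5 days.
The Gamma prior is conjugate for the Poisson rate, so λ | data ~ Gamma(19+53, 1+5) = Gamma(72, 6).
Posterior variance = α'/β'² = 72/36 = 2.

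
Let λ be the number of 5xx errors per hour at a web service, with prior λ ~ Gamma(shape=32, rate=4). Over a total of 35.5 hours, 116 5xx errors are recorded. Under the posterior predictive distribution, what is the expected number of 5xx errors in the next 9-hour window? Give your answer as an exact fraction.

2664/79

Total count 116 over total exposure 35.5 hours.
By Gamma–Poisson conjugacy, the posterior is Gamma(α + Σx, β + Σt) = Gamma(32 + 116, 4 + 35.5) = Gamma(148, 79/2).
Predictive mean over a 9-hour window = T·E[λ|data] = 9·148/(79/2) = 2664/79.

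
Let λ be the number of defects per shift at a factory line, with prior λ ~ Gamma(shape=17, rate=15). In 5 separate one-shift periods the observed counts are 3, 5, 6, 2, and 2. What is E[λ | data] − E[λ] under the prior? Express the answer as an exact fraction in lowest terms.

37/60

Total count: 3 + 5 + 6 + 2 + 2 = 18.
Total exposure: 5 shifts.
The Gamma prior is conjugate for the Poisson rate, so λ | data ~ Gamma(17+18, 15+5) = Gamma(35, 20).
Posterior mean = 35/20 = 7/4; prior mean = 17/15 = 17/15. Difference = 7/4 − 17/15 = 37/60.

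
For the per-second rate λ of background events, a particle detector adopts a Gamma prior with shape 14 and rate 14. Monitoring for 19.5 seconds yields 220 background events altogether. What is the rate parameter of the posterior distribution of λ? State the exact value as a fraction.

Total count 220 over total exposure 19.5 seconds.
Posterior: α' = 14 + 220 = 234, β' = 14 + 19.5 = 67/2.

67/2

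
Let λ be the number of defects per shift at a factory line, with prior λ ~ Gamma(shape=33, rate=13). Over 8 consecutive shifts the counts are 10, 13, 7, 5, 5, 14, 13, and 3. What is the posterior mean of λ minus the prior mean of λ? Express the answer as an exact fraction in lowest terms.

646/273

Total count: 10 + 13 + 7 + 5 + 5 + 14 + 13 + 3 = 70.
Total exposure: 8 shifts.
By Gamma–Poisson conjugacy, the posterior is Gamma(α + Σx, β + Σt) = Gamma(33 + 70, 13 + 8) = Gamma(103, 21).
Posterior mean = 103/21 = 103/21; prior mean = 33/13 = 33/13. Difference = 103/21 − 33/13 = 646/273.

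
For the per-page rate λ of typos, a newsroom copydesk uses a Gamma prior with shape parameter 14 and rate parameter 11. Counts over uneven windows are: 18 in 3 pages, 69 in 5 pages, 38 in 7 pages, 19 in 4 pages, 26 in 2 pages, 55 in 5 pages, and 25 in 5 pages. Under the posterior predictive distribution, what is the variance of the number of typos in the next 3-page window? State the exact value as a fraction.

Total count: 18 + 69 + 38 + 19 + 26 + 55 + 25 = 250.
Total exposure: 3 + 5 + 7 + 4 + 2 + 5 + 5 = 31 pages.
The Gamma prior is conjugate for the Poisson rate, so λ | data ~ Gamma(14+250, 11+31) = Gamma(264, 42).
The posterior predictive for a window of length T is Negative Binomial with variance T·α'·(β'+T)/β'² = 3·264·45/1764 = 990/49.

990/49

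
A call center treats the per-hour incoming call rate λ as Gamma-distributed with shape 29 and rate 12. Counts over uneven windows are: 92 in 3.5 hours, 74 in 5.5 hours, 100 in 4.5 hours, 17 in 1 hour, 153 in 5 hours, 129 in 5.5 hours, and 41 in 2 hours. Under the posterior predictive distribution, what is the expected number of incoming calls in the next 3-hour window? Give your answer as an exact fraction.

635/13

Total count: 92 + 74 + 100 + 17 + 153 + 129 + 41 = 606.
Total exposure: 3.5 + 5.5 + 4.5 + 1 + 5 + 5.5 + 2 = 27 hours.
Gamma(α, β) with Poisson data over total exposure Σt gives posterior Gamma(α+Σx, β+Σt) = Gamma(635, 39).
Predictive mean over a 3-hour window = T·E[λ|data] = 3·635/39 = 635/13.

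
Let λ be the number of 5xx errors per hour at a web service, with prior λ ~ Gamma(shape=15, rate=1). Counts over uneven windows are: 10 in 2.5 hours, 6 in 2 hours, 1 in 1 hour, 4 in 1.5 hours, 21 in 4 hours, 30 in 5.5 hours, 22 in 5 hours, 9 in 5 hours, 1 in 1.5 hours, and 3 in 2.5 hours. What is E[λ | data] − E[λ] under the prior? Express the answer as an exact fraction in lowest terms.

-701/63

Total count: 10 + 6 + 1 + 4 + 21 + 30 + 22 + 9 + 1 + 3 = 107.
Total exposure: 2.5 + 2 + 1 + 1.5 + 4 + 5.5 + 5 + 5 + 1.5 + 2.5 = 30.5 hours.
Conjugate update: add total count to the shape and total exposure to the rate, giving Gamma(122, 63/2).
Posterior mean = 122/(63/2) = 244/63; prior mean = 15/1 = 15. Difference = 244/63 − 15 = -701/63.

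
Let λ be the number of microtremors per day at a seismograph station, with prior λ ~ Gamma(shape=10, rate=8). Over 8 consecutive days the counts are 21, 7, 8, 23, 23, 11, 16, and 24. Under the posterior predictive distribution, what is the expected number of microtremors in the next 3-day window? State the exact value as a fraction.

Total count: 21 + 7 + 8 + 23 + 23 + 11 + 16 + 24 = 133.
Total exposure: 8 days.
Posterior: α' = 10 + 133 = 143, β' = 8 + 8 = 16.
Predictive mean over a 3-day window = T·E[λ|data] = 3·143/16 = 429/16.

429/16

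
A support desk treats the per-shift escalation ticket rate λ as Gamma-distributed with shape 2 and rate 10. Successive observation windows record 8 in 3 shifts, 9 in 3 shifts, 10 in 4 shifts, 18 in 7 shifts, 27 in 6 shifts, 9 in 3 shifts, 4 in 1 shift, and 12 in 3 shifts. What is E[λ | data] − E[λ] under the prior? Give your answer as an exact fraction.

91/40

Total count: 8 + 9 + 10 + 18 + 27 + 9 + 4 + 12 = 97.
Total exposure: 3 + 3 + 4 + 7 + 6 + 3 + 1 + 3 = 30 shifts.
Posterior: α' = 2 + 97 = 99, β' = 10 + 30 = 40.
Posterior mean = 99/40 = 99/40; prior mean = 2/10 = 1/5. Difference = 99/40 − 1/5 = 91/40.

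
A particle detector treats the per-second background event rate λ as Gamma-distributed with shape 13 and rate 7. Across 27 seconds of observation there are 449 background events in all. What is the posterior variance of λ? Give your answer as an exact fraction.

231/578

Total count 449 over total exposure 27 seconds.
Gamma(α, β) with Poisson data over total exposure Σt gives posterior Gamma(α+Σx, β+Σt) = Gamma(462, 34).
Posterior variance = α'/β'² = 462/1156 = 231/578.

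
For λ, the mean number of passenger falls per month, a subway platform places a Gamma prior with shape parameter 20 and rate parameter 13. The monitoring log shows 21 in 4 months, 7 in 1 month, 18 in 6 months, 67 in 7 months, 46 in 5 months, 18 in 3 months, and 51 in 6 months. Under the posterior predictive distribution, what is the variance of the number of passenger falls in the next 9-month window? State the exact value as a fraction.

1488/25

Total count: 21 + 7 + 18 + 67 + 46 + 18 + 51 = 228.
Total exposure: 4 + 1 + 6 + 7 + 5 + 3 + 6 = 32 months.
By Gamma–Poisson conjugacy, the posterior is Gamma(α + Σx, β + Σt) = Gamma(20 + 228, 13 + 32) = Gamma(248, 45).
The posterior predictive for a window of length T is Negative Binomial with variance T·α'·(β'+T)/β'² = 9·248·54/2025 = 1488/25.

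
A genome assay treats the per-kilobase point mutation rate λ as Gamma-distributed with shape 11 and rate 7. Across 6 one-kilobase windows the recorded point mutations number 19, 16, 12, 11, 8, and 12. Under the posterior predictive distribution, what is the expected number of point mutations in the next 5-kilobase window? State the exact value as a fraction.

Total count: 19 + 16 + 12 + 11 + 8 + 12 = 78.
Total exposure: 6 kilobases.
By Gamma–Poisson conjugacy, the posterior is Gamma(α + Σx, β + Σt) = Gamma(11 + 78, 7 + 6) = Gamma(89, 13).
Predictive mean over a 5-kilobase window = T·E[λ|data] = 5·89/13 = 445/13.

445/13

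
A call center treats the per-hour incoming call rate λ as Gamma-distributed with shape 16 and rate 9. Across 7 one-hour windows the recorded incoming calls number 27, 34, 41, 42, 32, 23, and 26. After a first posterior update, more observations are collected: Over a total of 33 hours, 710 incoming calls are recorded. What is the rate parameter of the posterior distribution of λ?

Total count: 27 + 34 + 41 + 42 + 32 + 23 + 26 = 225.
Total exposure: 7 hours.
After the first batch: Gamma(16 + 225, 9 + 7) = Gamma(241, 16).
Total count 710 over total exposure 33 hours.
After the second batch: Gamma(241 + 710, 16 + 33) = Gamma(951, 49).

49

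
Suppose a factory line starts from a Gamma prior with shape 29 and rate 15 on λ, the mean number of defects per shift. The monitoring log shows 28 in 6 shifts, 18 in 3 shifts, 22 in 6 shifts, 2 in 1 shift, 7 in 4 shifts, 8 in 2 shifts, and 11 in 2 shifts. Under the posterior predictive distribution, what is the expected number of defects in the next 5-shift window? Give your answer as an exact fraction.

625/39

Total count: 28 + 18 + 22 + 2 + 7 + 8 + 11 = 96.
Total exposure: 6 + 3 + 6 + 1 + 4 + 2 + 2 = 24 shifts.
The Gamma prior is conjugate for the Poisson rate, so λ | data ~ Gamma(29+96, 15+24) = Gamma(125, 39).
Predictive mean over a 5-shift window = T·E[λ|data] = 5·125/39 = 625/39.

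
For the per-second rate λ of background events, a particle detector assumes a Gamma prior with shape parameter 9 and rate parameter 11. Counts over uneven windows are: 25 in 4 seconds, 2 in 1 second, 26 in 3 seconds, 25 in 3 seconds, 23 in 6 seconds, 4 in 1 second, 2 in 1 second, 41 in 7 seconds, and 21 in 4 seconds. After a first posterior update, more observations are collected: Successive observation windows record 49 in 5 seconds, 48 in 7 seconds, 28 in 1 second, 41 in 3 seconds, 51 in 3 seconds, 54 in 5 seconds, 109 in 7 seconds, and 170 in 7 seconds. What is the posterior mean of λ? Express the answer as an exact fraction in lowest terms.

728/79

Total count: 25 + 2 + 26 + 25 + 23 + 4 + 2 + 41 + 21 = 169.
Total exposure: 4 + 1 + 3 + 3 + 6 + 1 + 1 + 7 + 4 = 30 seconds.
After the first batch: Gamma(9 + 169, 11 + 30) = Gamma(178, 41).
Total count: 49 + 48 + 28 + 41 + 51 + 54 + 109 + 170 = 550.
Total exposure: 5 + 7 + 1 + 3 + 3 + 5 + 7 + 7 = 38 seconds.
After the second batch: Gamma(178 + 550, 41 + 38) = Gamma(728, 79).
Posterior mean = α'/β' = 728/79.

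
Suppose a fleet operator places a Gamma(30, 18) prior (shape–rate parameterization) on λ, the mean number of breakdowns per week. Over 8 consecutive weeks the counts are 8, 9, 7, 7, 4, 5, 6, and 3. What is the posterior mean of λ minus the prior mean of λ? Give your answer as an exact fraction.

107/78

Total count: 8 + 9 + 7 + 7 + 4 + 5 + 6 + 3 = 49.
Total exposure: 8 weeks.
Posterior: α' = 30 + 49 = 79, β' = 18 + 8 = 26.
Posterior mean = 79/26 = 79/26; prior mean = 30/18 = 5/3. Difference = 79/26 − 5/3 = 107/78.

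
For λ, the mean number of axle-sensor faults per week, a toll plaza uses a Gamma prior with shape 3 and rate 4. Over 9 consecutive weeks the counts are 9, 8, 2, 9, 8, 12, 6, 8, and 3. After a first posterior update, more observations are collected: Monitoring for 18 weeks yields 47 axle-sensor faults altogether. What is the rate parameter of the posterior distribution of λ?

31

Total count: 9 + 8 + 2 + 9 + 8 + 12 + 6 + 8 + 3 = 65.
Total exposure: 9 weeks.
After the first batch: Gamma(3 + 65, 4 + 9) = Gamma(68, 13).
Total count 47 over total exposure 18 weeks.
After the second batch: Gamma(68 + 47, 13 + 18) = Gamma(115, 31).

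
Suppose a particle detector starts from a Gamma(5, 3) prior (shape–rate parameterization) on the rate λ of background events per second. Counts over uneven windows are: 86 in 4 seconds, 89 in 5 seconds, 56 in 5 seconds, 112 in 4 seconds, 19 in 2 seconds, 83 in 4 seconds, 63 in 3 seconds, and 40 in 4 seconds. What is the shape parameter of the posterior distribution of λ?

Total count: 86 + 89 + 56 + 112 + 19 + 83 + 63 + 40 = 548.
Total exposure: 4 + 5 + 5 + 4 + 2 + 4 + 3 + 4 = 31 seconds.
The Gamma prior is conjugate for the Poisson rate, so λ | data ~ Gamma(5+548, 3+31) = Gamma(553, 34).

553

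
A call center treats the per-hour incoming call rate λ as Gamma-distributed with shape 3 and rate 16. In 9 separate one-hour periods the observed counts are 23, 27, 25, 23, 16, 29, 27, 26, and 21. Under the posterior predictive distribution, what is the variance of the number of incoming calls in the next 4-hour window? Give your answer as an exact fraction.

Total count: 23 + 27 + 25 + 23 + 16 + 29 + 27 + 26 + 21 = 217.
Total exposure: 9 hours.
By Gamma–Poisson conjugacy, the posterior is Gamma(α + Σx, β + Σt) = Gamma(3 + 217, 16 + 9) = Gamma(220, 25).
The posterior predictive for a window of length T is Negative Binomial with variance T·α'·(β'+T)/β'² = 4·220·29/625 = 5104/125.

5104/125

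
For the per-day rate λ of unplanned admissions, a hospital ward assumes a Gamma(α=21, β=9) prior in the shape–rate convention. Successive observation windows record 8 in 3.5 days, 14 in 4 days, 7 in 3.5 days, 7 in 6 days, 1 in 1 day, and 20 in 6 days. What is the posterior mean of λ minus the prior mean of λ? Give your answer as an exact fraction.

1/33

Total count: 8 + 14 + 7 + 7 + 1 + 20 = 57.
Total exposure: 3.5 + 4 + 3.5 + 6 + 1 + 6 = 24 days.
By Gamma–Poisson conjugacy, the posterior is Gamma(α + Σx, β + Σt) = Gamma(21 + 57, 9 + 24) = Gamma(78, 33).
Posterior mean = 78/33 = 26/11; prior mean = 21/9 = 7/3. Difference = 26/11 − 7/3 = 1/33.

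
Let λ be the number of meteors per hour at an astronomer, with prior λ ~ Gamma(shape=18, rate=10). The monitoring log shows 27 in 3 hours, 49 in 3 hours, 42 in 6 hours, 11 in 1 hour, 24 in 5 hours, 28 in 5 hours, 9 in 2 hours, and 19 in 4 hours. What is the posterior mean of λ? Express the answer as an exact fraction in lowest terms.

227/39

Total count: 27 + 49 + 42 + 11 + 24 + 28 + 9 + 19 = 209.
Total exposure: 3 + 3 + 6 + 1 + 5 + 5 + 2 + 4 = 29 hours.
The Gamma prior is conjugate for the Poisson rate, so λ | data ~ Gamma(18+209, 10+29) = Gamma(227, 39).
Posterior mean = α'/β' = 227/39.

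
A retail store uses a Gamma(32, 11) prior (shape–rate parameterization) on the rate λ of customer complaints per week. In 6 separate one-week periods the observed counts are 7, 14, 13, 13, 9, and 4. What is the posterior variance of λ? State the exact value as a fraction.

92/289

Total count: 7 + 14 + 13 + 13 + 9 + 4 = 60.
Total exposure: 6 weeks.
Posterior: α' = 32 + 60 = 92, β' = 11 + 6 = 17.
Posterior variance = α'/β'² = 92/289.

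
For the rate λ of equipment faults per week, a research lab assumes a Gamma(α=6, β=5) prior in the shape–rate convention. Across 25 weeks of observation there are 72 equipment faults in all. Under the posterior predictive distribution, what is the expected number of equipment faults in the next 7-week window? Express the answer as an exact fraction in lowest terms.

Total count 72 over total exposure 25 weeks.
Gamma(α, β) with Poisson data over total exposure Σt gives posterior Gamma(α+Σx, β+Σt) = Gamma(78, 30).
Predictive mean over a 7-week window = T·E[λ|data] = 7·78/30 = 91/5.

91/5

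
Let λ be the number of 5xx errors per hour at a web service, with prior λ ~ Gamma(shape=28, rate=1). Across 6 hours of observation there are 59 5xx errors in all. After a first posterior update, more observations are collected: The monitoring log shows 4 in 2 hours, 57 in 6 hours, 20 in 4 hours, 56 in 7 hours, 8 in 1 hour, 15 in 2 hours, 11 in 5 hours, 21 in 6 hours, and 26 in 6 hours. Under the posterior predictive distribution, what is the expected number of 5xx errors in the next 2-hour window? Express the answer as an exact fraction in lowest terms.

Total count 59 over total exposure 6 hours.
After the first batch: Gamma(28 + 59, 1 + 6) = Gamma(87, 7).
Total count: 4 + 57 + 20 + 56 + 8 + 15 + 11 + 21 + 26 = 218.
Total exposure: 2 + 6 + 4 + 7 + 1 + 2 + 5 + 6 + 6 = 39 hours.
After the second batch: Gamma(87 + 218, 7 + 39) = Gamma(305, 46).
Predictive mean over a 2-hour window = T·E[λ|data] = 2·305/46 = 305/23.

305/23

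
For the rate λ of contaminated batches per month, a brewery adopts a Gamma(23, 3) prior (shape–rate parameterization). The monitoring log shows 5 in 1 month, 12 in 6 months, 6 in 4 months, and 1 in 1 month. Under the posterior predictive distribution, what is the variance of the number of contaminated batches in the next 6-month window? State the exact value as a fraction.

Total count: 5 + 12 + 6 + 1 = 24.
Total exposure: 1 + 6 + 4 + 1 = 12 months.
Conjugate update: add total count to the shape and total exposure to the rate, giving Gamma(47, 15).
The posterior predictive for a window of length T is Negative Binomial with variance T·α'·(β'+T)/β'² = 6·47·21/225 = 658/25.

658/25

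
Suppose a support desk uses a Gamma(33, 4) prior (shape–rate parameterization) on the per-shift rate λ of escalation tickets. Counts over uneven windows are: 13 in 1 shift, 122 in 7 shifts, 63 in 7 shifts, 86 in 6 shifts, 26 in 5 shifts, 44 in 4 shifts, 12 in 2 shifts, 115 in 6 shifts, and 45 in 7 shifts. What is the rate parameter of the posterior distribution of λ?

Total count: 13 + 122 + 63 + 86 + 26 + 44 + 12 + 115 + 45 = 526.
Total exposure: 1 + 7 + 7 + 6 + 5 + 4 + 2 + 6 + 7 = 45 shifts.
By Gamma–Poisson conjugacy, the posterior is Gamma(α + Σx, β + Σt) = Gamma(33 + 526, 4 + 45) = Gamma(559, 49).

49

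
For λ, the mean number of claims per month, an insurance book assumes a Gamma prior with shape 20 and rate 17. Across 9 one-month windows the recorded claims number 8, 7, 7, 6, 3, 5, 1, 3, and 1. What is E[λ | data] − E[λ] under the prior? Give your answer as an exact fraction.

Total count: 8 + 7 + 7 + 6 + 3 + 5 + 1 + 3 + 1 = 41.
Total exposure: 9 months.
By Gamma–Poisson conjugacy, the posterior is Gamma(α + Σx, β + Σt) = Gamma(20 + 41, 17 + 9) = Gamma(61, 26).
Posterior mean = 61/26 = 61/26; prior mean = 20/17 = 20/17. Difference = 61/26 − 20/17 = 517/442.

517/442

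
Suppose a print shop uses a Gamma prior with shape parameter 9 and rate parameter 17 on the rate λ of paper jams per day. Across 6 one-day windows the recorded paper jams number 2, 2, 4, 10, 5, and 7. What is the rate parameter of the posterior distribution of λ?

Total count: 2 + 2 + 4 + 10 + 5 + 7 = 30.
Total exposure: 6 days.
Conjugate update: add total count to the shape and total exposure to the rate, giving Gamma(39, 23).

23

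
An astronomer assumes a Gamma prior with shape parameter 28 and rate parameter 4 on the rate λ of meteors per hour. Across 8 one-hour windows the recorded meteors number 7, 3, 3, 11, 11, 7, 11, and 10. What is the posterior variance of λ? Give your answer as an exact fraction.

Total count: 7 + 3 + 3 + 11 + 11 + 7 + 11 + 10 = 63.
Total exposure: 8 hours.
Gamma(α, β) with Poisson data over total exposure Σt gives posterior Gamma(α+Σx, β+Σt) = Gamma(91, 12).
Posterior variance = α'/β'² = 91/144.

91/144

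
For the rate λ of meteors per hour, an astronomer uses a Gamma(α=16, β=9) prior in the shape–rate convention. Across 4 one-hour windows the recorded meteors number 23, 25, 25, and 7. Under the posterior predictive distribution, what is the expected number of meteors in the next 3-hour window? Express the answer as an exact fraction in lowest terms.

Total count: 23 + 25 + 25 + 7 = 80.
Total exposure: 4 hours.
Posterior: α' = 16 + 80 = 96, β' = 9 + 4 = 13.
Predictive mean over a 3-hour window = T·E[λ|data] = 3·96/13 = 288/13.

288/13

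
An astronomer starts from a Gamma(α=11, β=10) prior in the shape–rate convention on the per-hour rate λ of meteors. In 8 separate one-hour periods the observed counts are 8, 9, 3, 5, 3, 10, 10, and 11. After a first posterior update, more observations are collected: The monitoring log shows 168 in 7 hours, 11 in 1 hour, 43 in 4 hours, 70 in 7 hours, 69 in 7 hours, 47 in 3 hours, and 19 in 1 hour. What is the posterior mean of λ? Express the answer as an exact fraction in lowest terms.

Total count: 8 + 9 + 3 + 5 + 3 + 10 + 10 + 11 = 59.
Total exposure: 8 hours.
After the first batch: Gamma(11 + 59, 10 + 8) = Gamma(70, 18).
Total count: 168 + 11 + 43 + 70 + 69 + 47 + 19 = 427.
Total exposure: 7 + 1 + 4 + 7 + 7 + 3 + 1 = 30 hours.
After the second batch: Gamma(70 + 427, 18 + 30) = Gamma(497, 48).
Posterior mean = α'/β' = 497/48.

497/48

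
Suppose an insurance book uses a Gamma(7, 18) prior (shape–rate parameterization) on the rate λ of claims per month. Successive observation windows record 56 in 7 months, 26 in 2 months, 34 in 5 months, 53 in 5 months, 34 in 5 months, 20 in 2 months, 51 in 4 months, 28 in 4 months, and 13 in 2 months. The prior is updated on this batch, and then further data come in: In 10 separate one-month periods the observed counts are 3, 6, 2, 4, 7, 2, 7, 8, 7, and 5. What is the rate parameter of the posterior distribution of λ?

64

Total count: 56 + 26 + 34 + 53 + 34 + 20 + 51 + 28 + 13 = 315.
Total exposure: 7 + 2 + 5 + 5 + 5 + 2 + 4 + 4 + 2 = 36 months.
After the first batch: Gamma(7 + 315, 18 + 36) = Gamma(322, 54).
Total count: 3 + 6 + 2 + 4 + 7 + 2 + 7 + 8 + 7 + 5 = 51.
Total exposure: 10 months.
After the second batch: Gamma(322 + 51, 54 + 10) = Gamma(373, 64).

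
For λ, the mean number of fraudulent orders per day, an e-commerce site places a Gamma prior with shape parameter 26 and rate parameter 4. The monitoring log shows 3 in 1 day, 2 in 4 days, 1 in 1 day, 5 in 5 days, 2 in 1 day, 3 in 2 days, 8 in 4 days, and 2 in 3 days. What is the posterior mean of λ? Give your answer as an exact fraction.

Total count: 3 + 2 + 1 + 5 + 2 + 3 + 8 + 2 = 26.
Total exposure: 1 + 4 + 1 + 5 + 1 + 2 + 4 + 3 = 21 days.
The Gamma prior is conjugate for the Poisson rate, so λ | data ~ Gamma(26+26, 4+21) = Gamma(52, 25).
Posterior mean = α'/β' = 52/25.

52/25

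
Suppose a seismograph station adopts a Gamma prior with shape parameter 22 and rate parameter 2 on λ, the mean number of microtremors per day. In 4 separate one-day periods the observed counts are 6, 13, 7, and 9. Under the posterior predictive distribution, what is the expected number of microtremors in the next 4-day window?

38

Total count: 6 + 13 + 7 + 9 = 35.
Total exposure: 4 days.
By Gamma–Poisson conjugacy, the posterior is Gamma(α + Σx, β + Σt) = Gamma(22 + 35, 2 + 4) = Gamma(57, 6).
Predictive mean over a 4-day window = T·E[λ|data] = 4·57/6 = 38.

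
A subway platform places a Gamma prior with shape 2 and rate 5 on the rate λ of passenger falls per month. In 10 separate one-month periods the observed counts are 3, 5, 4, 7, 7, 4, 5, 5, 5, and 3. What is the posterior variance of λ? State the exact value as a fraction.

2/9

Total count: 3 + 5 + 4 + 7 + 7 + 4 + 5 + 5 + 5 + 3 = 48.
Total exposure: 10 months.
Posterior: α' = 2 + 48 = 50, β' = 5 + 10 = 15.
Posterior variance = α'/β'² = 50/225 = 2/9.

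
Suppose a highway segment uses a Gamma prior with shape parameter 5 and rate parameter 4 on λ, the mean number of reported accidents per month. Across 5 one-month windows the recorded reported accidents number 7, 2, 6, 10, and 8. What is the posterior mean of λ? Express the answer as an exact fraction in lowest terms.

38/9

Total count: 7 + 2 + 6 + 10 + 8 = 33.
Total exposure: 5 months.
The Gamma prior is conjugate for the Poisson rate, so λ | data ~ Gamma(5+33, 4+5) = Gamma(38, 9).
Posterior mean = α'/β' = 38/9.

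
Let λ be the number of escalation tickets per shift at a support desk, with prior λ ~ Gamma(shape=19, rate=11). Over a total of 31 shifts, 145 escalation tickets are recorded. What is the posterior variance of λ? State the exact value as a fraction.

Total count 145 over total exposure 31 shifts.
The Gamma prior is conjugate for the Poisson rate, so λ | data ~ Gamma(19+145, 11+31) = Gamma(164, 42).
Posterior variance = α'/β'² = 164/1764 = 41/441.

41/441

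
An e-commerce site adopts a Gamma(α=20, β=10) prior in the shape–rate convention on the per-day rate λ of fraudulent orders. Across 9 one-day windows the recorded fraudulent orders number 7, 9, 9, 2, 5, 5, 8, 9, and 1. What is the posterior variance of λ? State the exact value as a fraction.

75/361

Total count: 7 + 9 + 9 + 2 + 5 + 5 + 8 + 9 + 1 = 55.
Total exposure: 9 days.
The Gamma prior is conjugate for the Poisson rate, so λ | data ~ Gamma(20+55, 10+9) = Gamma(75, 19).
Posterior variance = α'/β'² = 75/361.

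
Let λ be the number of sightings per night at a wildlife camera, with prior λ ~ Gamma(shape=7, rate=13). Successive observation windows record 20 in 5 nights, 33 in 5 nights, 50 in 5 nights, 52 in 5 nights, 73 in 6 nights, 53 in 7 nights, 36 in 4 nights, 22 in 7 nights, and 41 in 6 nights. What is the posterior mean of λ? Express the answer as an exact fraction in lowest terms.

43/7

Total count: 20 + 33 + 50 + 52 + 73 + 53 + 36 + 22 + 41 = 380.
Total exposure: 5 + 5 + 5 + 5 + 6 + 7 + 4 + 7 + 6 = 50 nights.
Conjugate update: add total count to the shape and total exposure to the rate, giving Gamma(387, 63).
Posterior mean = α'/β' = 387/63 = 43/7.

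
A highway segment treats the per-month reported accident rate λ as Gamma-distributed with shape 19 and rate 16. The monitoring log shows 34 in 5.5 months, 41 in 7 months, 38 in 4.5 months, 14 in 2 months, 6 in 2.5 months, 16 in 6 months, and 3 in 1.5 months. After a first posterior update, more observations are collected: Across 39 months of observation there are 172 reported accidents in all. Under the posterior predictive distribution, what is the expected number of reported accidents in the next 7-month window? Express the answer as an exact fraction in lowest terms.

Total count: 34 + 41 + 38 + 14 + 6 + 16 + 3 = 152.
Total exposure: 5.5 + 7 + 4.5 + 2 + 2.5 + 6 + 1.5 = 29 months.
After the first batch: Gamma(19 + 152, 16 + 29) = Gamma(171, 45).
Total count 172 over total exposure 39 months.
After the second batch: Gamma(171 + 172, 45 + 39) = Gamma(343, 84).
Predictive mean over a 7-month window = T·E[λ|data] = 7·343/84 = 343/12.

343/12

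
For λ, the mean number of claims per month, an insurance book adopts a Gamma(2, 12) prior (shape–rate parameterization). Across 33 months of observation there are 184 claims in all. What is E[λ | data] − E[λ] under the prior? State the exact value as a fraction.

119/30

Total count 184 over total exposure 33 months.
Gamma(α, β) with Poisson data over total exposure Σt gives posterior Gamma(α+Σx, β+Σt) = Gamma(186, 45).
Posterior mean = 186/45 = 62/15; prior mean = 2/12 = 1/6. Difference = 62/15 − 1/6 = 119/30.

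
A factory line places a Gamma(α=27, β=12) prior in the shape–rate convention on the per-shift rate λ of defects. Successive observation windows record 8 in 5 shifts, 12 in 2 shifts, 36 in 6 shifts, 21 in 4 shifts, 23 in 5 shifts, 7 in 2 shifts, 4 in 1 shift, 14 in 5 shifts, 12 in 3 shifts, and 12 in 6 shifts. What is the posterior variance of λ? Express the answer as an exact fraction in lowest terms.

Total count: 8 + 12 + 36 + 21 + 23 + 7 + 4 + 14 + 12 + 12 = 149.
Total exposure: 5 + 2 + 6 + 4 + 5 + 2 + 1 + 5 + 3 + 6 = 39 shifts.
The Gamma prior is conjugate for the Poisson rate, so λ | data ~ Gamma(27+149, 12+39) = Gamma(176, 51).
Posterior variance = α'/β'² = 176/2601.

176/2601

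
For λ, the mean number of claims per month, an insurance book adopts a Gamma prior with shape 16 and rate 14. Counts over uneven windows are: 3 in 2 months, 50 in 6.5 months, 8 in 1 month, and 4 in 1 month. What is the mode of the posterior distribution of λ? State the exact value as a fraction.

Total count: 3 + 50 + 8 + 4 = 65.
Total exposure: 2 + 6.5 + 1 + 1 = 10.5 months.
Gamma(α, β) with Poisson data over total exposure Σt gives posterior Gamma(α+Σx, β+Σt) = Gamma(81, 49/2).
Posterior mode = (α'−1)/β' = 80/(49/2) = 160/49.

160/49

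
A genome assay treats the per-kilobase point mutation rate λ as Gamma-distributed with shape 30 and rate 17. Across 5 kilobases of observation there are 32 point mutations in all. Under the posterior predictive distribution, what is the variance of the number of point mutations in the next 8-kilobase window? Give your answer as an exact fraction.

3720/121

Total count 32 over total exposure 5 kilobases.
The Gamma prior is conjugate for the Poisson rate, so λ | data ~ Gamma(30+32, 17+5) = Gamma(62, 22).
The posterior predictive for a window of length T is Negative Binomial with variance T·α'·(β'+T)/β'² = 8·62·30/484 = 3720/121.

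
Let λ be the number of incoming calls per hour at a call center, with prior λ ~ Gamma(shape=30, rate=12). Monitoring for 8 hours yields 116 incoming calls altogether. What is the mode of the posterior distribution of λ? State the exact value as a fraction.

Total count 116 over total exposure 8 hours.
Conjugate update: add total count to the shape and total exposure to the rate, giving Gamma(146, 20).
Posterior mode = (α'−1)/β' = 145/20 = 29/4.

29/4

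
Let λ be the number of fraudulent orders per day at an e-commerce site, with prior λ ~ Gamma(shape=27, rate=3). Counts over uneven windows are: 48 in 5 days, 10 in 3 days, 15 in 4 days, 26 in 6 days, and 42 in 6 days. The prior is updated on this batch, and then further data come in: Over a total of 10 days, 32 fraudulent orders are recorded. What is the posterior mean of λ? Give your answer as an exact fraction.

Total count: 48 + 10 + 15 + 26 + 42 = 141.
Total exposure: 5 + 3 + 4 + 6 + 6 = 24 days.
After the first batch: Gamma(27 + 141, 3 + 24) = Gamma(168, 27).
Total count 32 over total exposure 10 days.
After the second batch: Gamma(168 + 32, 27 + 10) = Gamma(200, 37).
Posterior mean = α'/β' = 200/37.

200/37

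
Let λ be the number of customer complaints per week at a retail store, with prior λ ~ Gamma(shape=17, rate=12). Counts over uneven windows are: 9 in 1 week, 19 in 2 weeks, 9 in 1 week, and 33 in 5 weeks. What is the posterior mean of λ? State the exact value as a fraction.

29/7

Total count: 9 + 19 + 9 + 33 = 70.
Total exposure: 1 + 2 + 1 + 5 = 9 weeks.
Gamma(α, β) with Poisson data over total exposure Σt gives posterior Gamma(α+Σx, β+Σt) = Gamma(87, 21).
Posterior mean = α'/β' = 87/21 = 29/7.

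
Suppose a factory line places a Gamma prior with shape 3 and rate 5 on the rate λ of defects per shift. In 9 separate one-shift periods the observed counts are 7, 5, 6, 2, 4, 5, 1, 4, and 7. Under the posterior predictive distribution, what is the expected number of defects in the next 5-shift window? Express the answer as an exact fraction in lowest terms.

Total count: 7 + 5 + 6 + 2 + 4 + 5 + 1 + 4 + 7 = 41.
Total exposure: 9 shifts.
The Gamma prior is conjugate for the Poisson rate, so λ | data ~ Gamma(3+41, 5+9) = Gamma(44, 14).
Predictive mean over a 5-shift window = T·E[λ|data] = 5·44/14 = 110/7.

110/7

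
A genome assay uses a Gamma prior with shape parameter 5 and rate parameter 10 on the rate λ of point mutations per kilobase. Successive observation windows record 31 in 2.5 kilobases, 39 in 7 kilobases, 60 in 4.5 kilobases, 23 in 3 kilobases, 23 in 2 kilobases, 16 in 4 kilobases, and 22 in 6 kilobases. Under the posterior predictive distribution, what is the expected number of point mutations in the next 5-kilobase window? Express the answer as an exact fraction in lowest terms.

Total count: 31 + 39 + 60 + 23 + 23 + 16 + 22 = 214.
Total exposure: 2.5 + 7 + 4.5 + 3 + 2 + 4 + 6 = 29 kilobases.
Posterior: α' = 5 + 214 = 219, β' = 10 + 29 = 39.
Predictive mean over a 5-kilobase window = T·E[λ|data] = 5·219/39 = 365/13.

365/13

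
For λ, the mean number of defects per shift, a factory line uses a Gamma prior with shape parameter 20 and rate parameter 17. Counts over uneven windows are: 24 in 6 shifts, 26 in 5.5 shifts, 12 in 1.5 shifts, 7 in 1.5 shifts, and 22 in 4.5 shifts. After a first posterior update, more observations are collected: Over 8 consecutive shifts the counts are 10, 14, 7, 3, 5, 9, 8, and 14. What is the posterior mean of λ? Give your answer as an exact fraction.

181/44

Total count: 24 + 26 + 12 + 7 + 22 = 91.
Total exposure: 6 + 5.5 + 1.5 + 1.5 + 4.5 = 19 shifts.
After the first batch: Gamma(20 + 91, 17 + 19) = Gamma(111, 36).
Total count: 10 + 14 + 7 + 3 + 5 + 9 + 8 + 14 = 70.
Total exposure: 8 shifts.
After the second batch: Gamma(111 + 70, 36 + 8) = Gamma(181, 44).
Posterior mean = α'/β' = 181/44.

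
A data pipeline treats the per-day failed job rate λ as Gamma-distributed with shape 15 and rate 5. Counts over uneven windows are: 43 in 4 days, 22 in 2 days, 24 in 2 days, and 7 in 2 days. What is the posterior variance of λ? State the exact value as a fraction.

Total count: 43 + 22 + 24 + 7 = 96.
Total exposure: 4 + 2 + 2 + 2 = 10 days.
Gamma(α, β) with Poisson data over total exposure Σt gives posterior Gamma(α+Σx, β+Σt) = Gamma(111, 15).
Posterior variance = α'/β'² = 111/225 = 37/75.

37/75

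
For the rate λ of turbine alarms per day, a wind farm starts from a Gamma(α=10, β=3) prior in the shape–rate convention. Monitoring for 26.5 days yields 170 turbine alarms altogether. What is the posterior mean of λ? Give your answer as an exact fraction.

Total count 170 over total exposure 26.5 days.
The Gamma prior is conjugate for the Poisson rate, so λ | data ~ Gamma(10+170, 3+26.5) = Gamma(180, 59/2).
Posterior mean = α'/β' = 180/(59/2) = 360/59.

360/59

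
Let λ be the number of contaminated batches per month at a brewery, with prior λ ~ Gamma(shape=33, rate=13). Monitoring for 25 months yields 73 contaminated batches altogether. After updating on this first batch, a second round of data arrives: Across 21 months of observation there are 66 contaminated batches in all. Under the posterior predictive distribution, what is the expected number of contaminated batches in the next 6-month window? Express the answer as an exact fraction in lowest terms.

1032/59

Total count 73 over total exposure 25 months.
After the first batch: Gamma(33 + 73, 13 + 25) = Gamma(106, 38).
Total count 66 over total exposure 21 months.
After the second batch: Gamma(106 + 66, 38 + 21) = Gamma(172, 59).
Predictive mean over a 6-month window = T·E[λ|data] = 6·172/59 = 1032/59.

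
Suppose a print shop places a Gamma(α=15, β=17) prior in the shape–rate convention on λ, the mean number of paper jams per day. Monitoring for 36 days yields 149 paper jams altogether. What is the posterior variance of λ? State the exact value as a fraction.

164/2809

Total count 149 over total exposure 36 days.
Gamma(α, β) with Poisson data over total exposure Σt gives posterior Gamma(α+Σx, β+Σt) = Gamma(164, 53).
Posterior variance = α'/β'² = 164/2809.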